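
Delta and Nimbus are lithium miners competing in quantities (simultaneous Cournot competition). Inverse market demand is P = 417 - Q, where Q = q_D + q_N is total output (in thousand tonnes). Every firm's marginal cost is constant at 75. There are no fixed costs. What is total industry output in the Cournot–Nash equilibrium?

228

A representative firm's profit is π_i = q_i(417 - Q) - 75q_i.
First-order condition (treating rivals' output as given): 342 - 2q_i - q_j = 0.
By symmetry each firm produces the same amount; substituting q_j = q_i yields q_i = 342/3 = 114.
Total output Q = 114 + 114 = 228.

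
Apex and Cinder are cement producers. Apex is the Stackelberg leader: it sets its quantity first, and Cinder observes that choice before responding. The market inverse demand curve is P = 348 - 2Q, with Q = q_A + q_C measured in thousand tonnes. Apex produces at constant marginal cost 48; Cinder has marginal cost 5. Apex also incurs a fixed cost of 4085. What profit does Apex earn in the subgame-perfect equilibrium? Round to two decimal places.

43.06

Solve by backward induction. Given q_A, the follower Cinder maximises π_C = (348 - 2q_A - 2q_C)q_C - 5q_C.
Setting the follower's marginal profit to zero, 343 - 2q_A - 4q_C = 0, i.e. q_C = (343 - 2q_A)/4.
The leader anticipates this reaction. Substituting into P = 348 - 2Q gives P = 353/2 - q_A, so π_A = (353/2 - q_A)q_A - 48q_A.
Leader FOC: 257/2 - 2q_A = 0, so q_A = 257/4.
Then q_C = (343 - 2·(257/4))/4 = 429/8.
Price P = 348 - 2·(943/8) = 449/4.
Apex's profit: (449/4 - 48)·(257/4) - 4085 = 689/16.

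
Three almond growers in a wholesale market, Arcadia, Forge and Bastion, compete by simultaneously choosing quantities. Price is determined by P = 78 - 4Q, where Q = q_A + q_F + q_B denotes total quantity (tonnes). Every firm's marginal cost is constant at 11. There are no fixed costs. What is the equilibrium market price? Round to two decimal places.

27.75

Each firm earns π_i = (78 - 4Q)q_i - 11q_i.
First-order condition (treating rivals' output as given): 67 - 8q_i - 4·Σ_{j≠i} q_j = 0.
By symmetry each firm produces the same amount; substituting Σ_{j≠i} q_j = 2q_i yields q_i = 67/16.
Total output Q = 201/16, so price P = 78 - 4·(201/16) = 111/4.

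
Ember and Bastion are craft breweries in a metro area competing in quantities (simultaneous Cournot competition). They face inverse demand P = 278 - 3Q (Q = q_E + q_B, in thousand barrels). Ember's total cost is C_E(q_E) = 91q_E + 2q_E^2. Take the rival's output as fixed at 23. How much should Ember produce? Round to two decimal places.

11.80

With the rival's output fixed at 23, Ember's profit is π_E = (278 - 3·23 - 3q_E)q_E - (91q_E + 2q_E²) = (209 - 3q_E)q_E - (91q_E + 2q_E²).
∂π_E/∂q_E = 118 - 10q_E = 0, so q_E = 59/5.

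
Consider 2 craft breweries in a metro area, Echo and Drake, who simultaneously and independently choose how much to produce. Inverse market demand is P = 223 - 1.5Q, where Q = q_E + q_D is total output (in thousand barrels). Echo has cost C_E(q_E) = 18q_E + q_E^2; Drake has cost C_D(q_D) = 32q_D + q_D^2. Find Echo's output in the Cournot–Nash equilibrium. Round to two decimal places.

Echo's profit: π_E = (223 - 1.5Q)q_E - (18q_E + q_E²). Setting ∂π_E/∂q_E = 0: 205 - 5q_E - (3/2)(q_D) = 0.
Drake's first-order condition: 191 - 5q_D - (3/2)(q_E) = 0.
Best responses: q_E = (205 - (3/2)q_D)/5, q_D = (191 - (3/2)q_E)/5.
Substituting one into the other gives q_E = 422/13 and q_D = 370/13.

32.46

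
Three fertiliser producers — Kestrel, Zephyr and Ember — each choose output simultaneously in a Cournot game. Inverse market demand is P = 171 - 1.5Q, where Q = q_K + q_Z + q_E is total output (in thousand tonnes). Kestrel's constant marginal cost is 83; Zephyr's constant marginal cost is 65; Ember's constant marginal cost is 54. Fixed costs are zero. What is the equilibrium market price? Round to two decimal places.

Kestrel's profit: π_K = (171 - 1.5Q)q_K - (83q_K). Setting ∂π_K/∂q_K = 0: 88 - 3q_K - (3/2)(q_Z + q_E) = 0.
Zephyr's profit: π_Z = (171 - 1.5Q)q_Z - (65q_Z). Setting ∂π_Z/∂q_Z = 0: 106 - 3q_Z - (3/2)(q_K + q_E) = 0.
Ember's first-order condition: 117 - 3q_E - (3/2)(q_K + q_Z) = 0.
Summing all 3 equations gives 311 − 6Q = 0, hence Q = 311/6.
Back-substituting: q_K = (88 − 311/4)/(3/2) = 41/6, q_Z = (106 − 311/4)/(3/2) = 113/6, q_E = (117 − 311/4)/(3/2) = 157/6.
Total output Q = 311/6, so price P = 171 - (3/2)·(311/6) = 373/4.

93.25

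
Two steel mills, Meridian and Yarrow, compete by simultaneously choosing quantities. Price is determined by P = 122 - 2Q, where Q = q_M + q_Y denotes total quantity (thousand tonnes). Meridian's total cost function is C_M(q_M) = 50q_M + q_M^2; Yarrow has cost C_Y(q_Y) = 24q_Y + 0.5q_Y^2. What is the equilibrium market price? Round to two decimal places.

Meridian's profit: π_M = (122 - 2Q)q_M - (50q_M + q_M²). Setting ∂π_M/∂q_M = 0: 72 - 6q_M - 2(q_Y) = 0.
Yarrow's first-order condition: 98 - 5q_Y - 2(q_M) = 0.
Rearranging gives the reaction functions q_M = (72 - 2q_Y)/6 and q_Y = (98 - 2q_M)/5.
Solving the pair: q_M = 82/13, q_Y = 222/13.
Total output Q = 304/13, so price P = 122 - 2·(304/13) = 978/13.

75.23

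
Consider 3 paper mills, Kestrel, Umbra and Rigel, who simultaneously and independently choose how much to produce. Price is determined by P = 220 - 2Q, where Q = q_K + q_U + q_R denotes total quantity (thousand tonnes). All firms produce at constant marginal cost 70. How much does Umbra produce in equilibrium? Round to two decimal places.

Each firm earns π_i = (220 - 2Q)q_i - 70q_i.
First-order condition (treating rivals' output as given): 150 - 4q_i - 2·Σ_{j≠i} q_j = 0.
With identical firms every q_j equals q_i, so Σ_{j≠i} q_j = 2q_i and 150 = 8q_i, giving q_i = 75/4.

18.75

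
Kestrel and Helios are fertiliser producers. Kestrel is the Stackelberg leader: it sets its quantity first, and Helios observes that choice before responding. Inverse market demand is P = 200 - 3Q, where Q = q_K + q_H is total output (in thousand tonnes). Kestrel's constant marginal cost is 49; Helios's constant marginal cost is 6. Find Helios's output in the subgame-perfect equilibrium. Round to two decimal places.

23.33

The follower Helios best-responds to any q_K: π_H = (200 - 3Q)q_H - 6q_H.
∂π_H/∂q_H = 194 - 3q_K - 6q_H = 0 gives the reaction function q_H = (194 - 3q_K)/6.
Kestrel substitutes q_H(q_K) into its own profit: π_K = q_K(200 - 3q_K - (194 - 3q_K)/2) - 49q_K = (103 - (3/2)q_K)q_K - 49q_K.
The leader's first-order condition 54 - 3q_K = 0 yields q_K = 18.
Then q_H = (194 - 3·18)/6 = 70/3.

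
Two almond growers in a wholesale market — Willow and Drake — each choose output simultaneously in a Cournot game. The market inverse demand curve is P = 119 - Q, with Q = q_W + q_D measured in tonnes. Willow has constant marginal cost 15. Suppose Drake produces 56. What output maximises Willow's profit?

24

With the rival's output fixed at 56, Willow's profit is π_W = (119 - 56 - q_W)q_W - (15q_W) = (63 - q_W)q_W - (15q_W).
∂π_W/∂q_W = 48 - 2q_W = 0, so q_W = 24.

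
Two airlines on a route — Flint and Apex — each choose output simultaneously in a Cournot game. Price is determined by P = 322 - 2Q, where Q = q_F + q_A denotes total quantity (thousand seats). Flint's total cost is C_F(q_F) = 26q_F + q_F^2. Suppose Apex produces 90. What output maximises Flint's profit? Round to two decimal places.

With the rival's output fixed at 90, Flint's profit is π_F = (322 - 2·90 - 2q_F)q_F - (26q_F + q_F²) = (142 - 2q_F)q_F - (26q_F + q_F²).
∂π_F/∂q_F = 116 - 6q_F = 0, so q_F = 58/3.

19.33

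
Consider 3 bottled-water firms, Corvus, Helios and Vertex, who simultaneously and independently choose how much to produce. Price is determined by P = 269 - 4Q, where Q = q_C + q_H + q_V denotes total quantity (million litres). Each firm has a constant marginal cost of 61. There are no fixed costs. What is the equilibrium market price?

113

Each firm earns π_i = (269 - 4Q)q_i - 61q_i.
First-order condition (treating rivals' output as given): 208 - 8q_i - 4·Σ_{j≠i} q_j = 0.
With identical firms every q_j equals q_i, so Σ_{j≠i} q_j = 2q_i and 208 = 16q_i, giving q_i = 13.
Total output Q = 39, so price P = 269 - 4·39 = 113.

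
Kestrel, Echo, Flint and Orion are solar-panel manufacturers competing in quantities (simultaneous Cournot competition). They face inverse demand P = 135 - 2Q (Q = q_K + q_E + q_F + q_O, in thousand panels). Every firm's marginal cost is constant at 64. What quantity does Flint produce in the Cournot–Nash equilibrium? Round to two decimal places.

7.10

A representative firm's profit is π_i = q_i(135 - 2Q) - 64q_i.
First-order condition (treating rivals' output as given): 71 - 4q_i - 2·Σ_{j≠i} q_j = 0.
By symmetry each firm produces the same amount; substituting Σ_{j≠i} q_j = 3q_i yields q_i = 71/10.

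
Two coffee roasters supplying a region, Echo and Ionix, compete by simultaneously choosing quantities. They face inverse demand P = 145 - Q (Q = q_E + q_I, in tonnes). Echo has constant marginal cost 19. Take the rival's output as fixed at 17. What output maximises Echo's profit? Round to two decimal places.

With the rival's output fixed at 17, Echo's profit is π_E = (145 - 17 - q_E)q_E - (19q_E) = (128 - q_E)q_E - (19q_E).
∂π_E/∂q_E = 109 - 2q_E = 0, so q_E = 109/2.

54.50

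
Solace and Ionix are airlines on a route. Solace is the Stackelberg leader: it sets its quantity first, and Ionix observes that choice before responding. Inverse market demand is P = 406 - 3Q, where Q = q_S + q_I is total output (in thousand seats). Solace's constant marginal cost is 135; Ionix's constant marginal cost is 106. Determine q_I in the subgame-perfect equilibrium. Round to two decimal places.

29.83

Solve by backward induction. Given q_S, the follower Ionix maximises π_I = (406 - 3q_S - 3q_I)q_I - 106q_I.
∂π_I/∂q_I = 300 - 3q_S - 6q_I = 0 gives the reaction function q_I = (300 - 3q_S)/6.
The leader anticipates this reaction. Substituting into P = 406 - 3Q gives P = 256 - (3/2)q_S, so π_S = (256 - (3/2)q_S)q_S - 135q_S.
Leader FOC: 121 - 3q_S = 0, so q_S = 121/3.
Then q_I = (300 - 3·(121/3))/6 = 179/6.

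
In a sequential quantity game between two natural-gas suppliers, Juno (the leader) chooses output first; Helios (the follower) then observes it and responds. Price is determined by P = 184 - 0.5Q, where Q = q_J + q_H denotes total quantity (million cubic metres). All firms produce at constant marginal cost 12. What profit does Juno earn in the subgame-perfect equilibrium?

The follower Helios best-responds to any q_J: π_H = (184 - 0.5Q)q_H - 12q_H.
Setting the follower's marginal profit to zero, 172 - (1/2)q_J - q_H = 0, i.e. q_H = (172 - (1/2)q_J).
Juno substitutes q_H(q_J) into its own profit: π_J = q_J(184 - (1/2)q_J - (172 - (1/2)q_J)/2) - 12q_J = (98 - (1/4)q_J)q_J - 12q_J.
Leader FOC: 86 - (1/2)q_J = 0, so q_J = 172.
Then q_H = (172 - (1/2)·172) = 86.
Price P = 184 - (1/2)·258 = 55.
Juno's profit: (55 - 12)·172 = 7396.

7396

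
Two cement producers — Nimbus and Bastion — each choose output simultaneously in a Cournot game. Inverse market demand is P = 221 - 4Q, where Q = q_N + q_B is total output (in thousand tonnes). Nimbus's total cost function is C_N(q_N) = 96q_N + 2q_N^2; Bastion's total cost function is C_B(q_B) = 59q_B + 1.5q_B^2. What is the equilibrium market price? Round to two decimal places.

Nimbus's profit: π_N = (221 - 4Q)q_N - (96q_N + 2q_N²). Setting ∂π_N/∂q_N = 0: 125 - 12q_N - 4(q_B) = 0.
Bastion's first-order condition: 162 - 11q_B - 4(q_N) = 0.
Best responses: q_N = (125 - 4q_B)/12, q_B = (162 - 4q_N)/11.
Solving the pair: q_N = 727/116, q_B = 361/29.
Total output Q = 18.7155, so price P = 221 - 4·18.7155 = 146.1379.

146.14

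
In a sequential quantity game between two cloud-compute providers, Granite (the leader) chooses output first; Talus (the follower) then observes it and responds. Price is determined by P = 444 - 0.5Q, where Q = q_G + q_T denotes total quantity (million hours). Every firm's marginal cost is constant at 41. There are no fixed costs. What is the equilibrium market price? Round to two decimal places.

141.75

The follower Talus best-responds to any q_G: π_T = (444 - 0.5Q)q_T - 41q_T.
Follower FOC: 403 - (1/2)q_G - q_T = 0, so q_T(q_G) = (403 - (1/2)q_G).
The leader anticipates this reaction. Substituting into P = 444 - 0.5Q gives P = 485/2 - (1/4)q_G, so π_G = (485/2 - (1/4)q_G)q_G - 41q_G.
Maximising: ∂π_G/∂q_G = 403/2 - (1/2)q_G = 0, giving q_G = 403.
Then q_T = (403 - (1/2)·403) = 403/2.
Total output Q = 1209/2, so price P = 444 - (1/2)·(1209/2) = 567/4.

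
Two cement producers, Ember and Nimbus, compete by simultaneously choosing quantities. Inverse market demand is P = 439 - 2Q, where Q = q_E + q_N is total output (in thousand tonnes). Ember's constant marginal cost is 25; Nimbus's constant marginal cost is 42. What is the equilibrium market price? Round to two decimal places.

168.67

Ember's profit: π_E = (439 - 2Q)q_E - (25q_E). Setting ∂π_E/∂q_E = 0: 414 - 4q_E - 2(q_N) = 0.
Nimbus's profit: π_N = (439 - 2Q)q_N - (42q_N). Setting ∂π_N/∂q_N = 0: 397 - 4q_N - 2(q_E) = 0.
So q_E = (414 - 2q_N)/4 and q_N = (397 - 2q_E)/4.
Substituting one into the other gives q_E = 431/6 and q_N = 190/3.
Total output Q = 811/6, so price P = 439 - 2·(811/6) = 506/3.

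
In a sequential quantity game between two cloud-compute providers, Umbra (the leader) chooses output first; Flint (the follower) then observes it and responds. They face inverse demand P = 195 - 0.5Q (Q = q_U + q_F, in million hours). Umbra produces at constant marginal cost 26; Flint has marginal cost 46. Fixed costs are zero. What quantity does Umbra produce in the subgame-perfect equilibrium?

189

Solve by backward induction. Given q_U, the follower Flint maximises π_F = (195 - (1/2)q_U - (1/2)q_F)q_F - 46q_F.
Setting the follower's marginal profit to zero, 149 - (1/2)q_U - q_F = 0, i.e. q_F = (149 - (1/2)q_U).
Umbra substitutes q_F(q_U) into its own profit: π_U = q_U(195 - (1/2)q_U - (149 - (1/2)q_U)/2) - 26q_U = (241/2 - (1/4)q_U)q_U - 26q_U.
The leader's first-order condition 189/2 - (1/2)q_U = 0 yields q_U = 189.
Then q_F = (149 - (1/2)·189) = 109/2.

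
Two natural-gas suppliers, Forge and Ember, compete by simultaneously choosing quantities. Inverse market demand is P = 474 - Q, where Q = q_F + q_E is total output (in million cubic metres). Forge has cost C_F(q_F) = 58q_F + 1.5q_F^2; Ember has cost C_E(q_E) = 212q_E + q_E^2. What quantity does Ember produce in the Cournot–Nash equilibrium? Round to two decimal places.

47.05

Forge's profit: π_F = (474 - Q)q_F - (58q_F + (3/2)q_F²). Setting ∂π_F/∂q_F = 0: 416 - 5q_F - (q_E) = 0.
Ember's first-order condition: 262 - 4q_E - (q_F) = 0.
Rearranging gives the reaction functions q_F = (416 - q_E)/5 and q_E = (262 - q_F)/4.
Substituting one into the other gives q_F = 1402/19 and q_E = 894/19.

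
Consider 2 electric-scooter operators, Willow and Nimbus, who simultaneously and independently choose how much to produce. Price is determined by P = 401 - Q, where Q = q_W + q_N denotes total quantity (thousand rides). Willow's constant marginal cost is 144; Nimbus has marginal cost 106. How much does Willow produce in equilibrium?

73

Willow's profit: π_W = (401 - Q)q_W - (144q_W). Setting ∂π_W/∂q_W = 0: 257 - 2q_W - (q_N) = 0.
Nimbus's profit: π_N = (401 - Q)q_N - (106q_N). Setting ∂π_N/∂q_N = 0: 295 - 2q_N - (q_W) = 0.
Rearranging gives the reaction functions q_W = (257 - q_N)/2 and q_N = (295 - q_W)/2.
Solving the pair: q_W = 73, q_N = 111.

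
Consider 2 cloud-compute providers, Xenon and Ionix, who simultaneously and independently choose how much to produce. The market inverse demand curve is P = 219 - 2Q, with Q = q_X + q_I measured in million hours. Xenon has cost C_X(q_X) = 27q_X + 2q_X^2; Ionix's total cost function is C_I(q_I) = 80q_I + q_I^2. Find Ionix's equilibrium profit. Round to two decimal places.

Xenon's profit: π_X = (219 - 2Q)q_X - (27q_X + 2q_X²). Setting ∂π_X/∂q_X = 0: 192 - 8q_X - 2(q_I) = 0.
Ionix's first-order condition: 139 - 6q_I - 2(q_X) = 0.
So q_X = (192 - 2q_I)/8 and q_I = (139 - 2q_X)/6.
Solving the pair: q_X = 437/22, q_I = 182/11.
Price P = 219 - 2·(801/22) = 1608/11.
Ionix's profit: (1608/11)·(182/11) - 80·(182/11) - (182/11)² = 821.2562.

821.26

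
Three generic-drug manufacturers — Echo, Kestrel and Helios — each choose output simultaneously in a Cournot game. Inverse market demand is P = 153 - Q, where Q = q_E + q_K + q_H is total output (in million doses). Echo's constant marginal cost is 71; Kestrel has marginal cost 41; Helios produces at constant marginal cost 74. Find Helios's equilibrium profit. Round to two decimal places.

Echo's profit: π_E = (153 - Q)q_E - (71q_E). Setting ∂π_E/∂q_E = 0: 82 - 2q_E - (q_K + q_H) = 0.
Kestrel's profit: π_K = (153 - Q)q_K - (41q_K). Setting ∂π_K/∂q_K = 0: 112 - 2q_K - (q_E + q_H) = 0.
Helios's first-order condition: 79 - 2q_H - (q_E + q_K) = 0.
Adding the 3 conditions: 273 − 2Q − 2Q = 0, i.e. Q = 273/4.
Back-substituting: q_E = (82 − 273/4) = 55/4, q_K = (112 − 273/4) = 175/4, q_H = (79 − 273/4) = 43/4.
Price P = 153 - 273/4 = 339/4.
Helios's profit: (339/4 - 74)·(43/4) = 1849/16.

115.56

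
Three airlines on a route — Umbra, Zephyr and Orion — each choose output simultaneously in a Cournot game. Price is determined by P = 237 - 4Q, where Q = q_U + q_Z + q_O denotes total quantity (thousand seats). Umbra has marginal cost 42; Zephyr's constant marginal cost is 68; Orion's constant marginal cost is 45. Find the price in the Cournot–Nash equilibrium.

Umbra's profit: π_U = (237 - 4Q)q_U - (42q_U). Setting ∂π_U/∂q_U = 0: 195 - 8q_U - 4(q_Z + q_O) = 0.
Zephyr's first-order condition: 169 - 8q_Z - 4(q_U + q_O) = 0.
Orion's profit: π_O = (237 - 4Q)q_O - (45q_O). Setting ∂π_O/∂q_O = 0: 192 - 8q_O - 4(q_U + q_Z) = 0.
Adding the 3 conditions: 556 − 8Q − 8Q = 0, i.e. Q = 139/4.
Back-substituting: q_U = (195 − 139)/4 = 14, q_Z = (169 − 139)/4 = 15/2, q_O = (192 − 139)/4 = 53/4.
Total output Q = 139/4, so price P = 237 - 4·(139/4) = 98.

98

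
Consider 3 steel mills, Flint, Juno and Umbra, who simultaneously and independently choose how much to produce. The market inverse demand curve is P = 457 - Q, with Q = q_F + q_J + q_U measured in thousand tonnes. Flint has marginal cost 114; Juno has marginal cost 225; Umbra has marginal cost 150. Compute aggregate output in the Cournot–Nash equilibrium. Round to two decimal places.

220.50

Flint's profit: π_F = (457 - Q)q_F - (114q_F). Setting ∂π_F/∂q_F = 0: 343 - 2q_F - (q_J + q_U) = 0.
Juno's first-order condition: 232 - 2q_J - (q_F + q_U) = 0.
Umbra's profit: π_U = (457 - Q)q_U - (150q_U). Setting ∂π_U/∂q_U = 0: 307 - 2q_U - (q_F + q_J) = 0.
Summing all 3 equations gives 882 − 4Q = 0, hence Q = 441/2.
Back-substituting: q_F = (343 − 441/2) = 245/2, q_J = (232 − 441/2) = 23/2, q_U = (307 − 441/2) = 173/2.
Total output Q = 245/2 + 23/2 + 173/2 = 441/2.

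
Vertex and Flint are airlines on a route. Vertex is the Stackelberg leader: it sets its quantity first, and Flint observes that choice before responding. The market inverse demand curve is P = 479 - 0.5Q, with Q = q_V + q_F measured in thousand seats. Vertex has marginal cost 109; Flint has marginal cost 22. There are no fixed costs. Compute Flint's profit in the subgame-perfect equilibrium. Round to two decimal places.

The follower Flint best-responds to any q_V: π_F = (479 - 0.5Q)q_F - 22q_F.
Setting the follower's marginal profit to zero, 457 - (1/2)q_V - q_F = 0, i.e. q_F = (457 - (1/2)q_V).
The leader anticipates this reaction. Substituting into P = 479 - 0.5Q gives P = 501/2 - (1/4)q_V, so π_V = (501/2 - (1/4)q_V)q_V - 109q_V.
Leader FOC: 283/2 - (1/2)q_V = 0, so q_V = 283.
Then q_F = (457 - (1/2)·283) = 631/2.
Price P = 479 - (1/2)·(1197/2) = 719/4.
Flint's profit: (719/4 - 22)·(631/2) = 49770.1250.

49770.13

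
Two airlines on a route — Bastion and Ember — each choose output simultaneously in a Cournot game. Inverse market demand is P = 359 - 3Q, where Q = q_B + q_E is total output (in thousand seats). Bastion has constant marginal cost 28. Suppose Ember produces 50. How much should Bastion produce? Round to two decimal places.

30.17

With the rival's output fixed at 50, Bastion's profit is π_B = (359 - 3·50 - 3q_B)q_B - (28q_B) = (209 - 3q_B)q_B - (28q_B).
∂π_B/∂q_B = 181 - 6q_B = 0, so q_B = 181/6.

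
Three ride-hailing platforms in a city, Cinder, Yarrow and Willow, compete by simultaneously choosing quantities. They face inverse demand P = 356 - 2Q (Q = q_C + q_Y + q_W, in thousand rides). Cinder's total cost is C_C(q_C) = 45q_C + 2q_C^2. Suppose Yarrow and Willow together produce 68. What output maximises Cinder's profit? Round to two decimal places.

With rivals' combined output fixed at 68, Cinder's profit is π_C = (356 - 2·68 - 2q_C)q_C - (45q_C + 2q_C²) = (220 - 2q_C)q_C - (45q_C + 2q_C²).
∂π_C/∂q_C = 175 - 8q_C = 0, so q_C = 175/8.

21.88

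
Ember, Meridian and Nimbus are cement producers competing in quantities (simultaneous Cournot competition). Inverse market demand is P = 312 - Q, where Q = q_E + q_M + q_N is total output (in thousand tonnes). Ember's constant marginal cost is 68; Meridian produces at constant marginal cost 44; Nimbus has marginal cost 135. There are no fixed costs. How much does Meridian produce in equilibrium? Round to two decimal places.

95.75

Ember's profit: π_E = (312 - Q)q_E - (68q_E). Setting ∂π_E/∂q_E = 0: 244 - 2q_E - (q_M + q_N) = 0.
Meridian's profit: π_M = (312 - Q)q_M - (44q_M). Setting ∂π_M/∂q_M = 0: 268 - 2q_M - (q_E + q_N) = 0.
Nimbus's profit: π_N = (312 - Q)q_N - (135q_N). Setting ∂π_N/∂q_N = 0: 177 - 2q_N - (q_E + q_M) = 0.
Adding the 3 first-order conditions: 689 − 4Q = 0, so Q = 689/4.
Back-substituting: q_E = (244 − 689/4) = 287/4, q_M = (268 − 689/4) = 383/4, q_N = (177 − 689/4) = 19/4.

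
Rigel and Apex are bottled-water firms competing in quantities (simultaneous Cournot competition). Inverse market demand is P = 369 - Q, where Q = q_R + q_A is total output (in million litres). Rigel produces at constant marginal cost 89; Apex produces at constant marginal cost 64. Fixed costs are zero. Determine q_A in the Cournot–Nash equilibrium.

110

Rigel's profit: π_R = (369 - Q)q_R - (89q_R). Setting ∂π_R/∂q_R = 0: 280 - 2q_R - (q_A) = 0.
Apex's profit: π_A = (369 - Q)q_A - (64q_A). Setting ∂π_A/∂q_A = 0: 305 - 2q_A - (q_R) = 0.
Best responses: q_R = (280 - q_A)/2, q_A = (305 - q_R)/2.
Solving the pair: q_R = 85, q_A = 110.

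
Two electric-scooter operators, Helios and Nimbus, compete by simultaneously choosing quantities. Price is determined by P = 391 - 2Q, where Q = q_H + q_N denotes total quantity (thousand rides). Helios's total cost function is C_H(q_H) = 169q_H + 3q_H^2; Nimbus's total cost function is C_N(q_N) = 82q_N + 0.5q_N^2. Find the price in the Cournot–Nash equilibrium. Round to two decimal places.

Helios's profit: π_H = (391 - 2Q)q_H - (169q_H + 3q_H²). Setting ∂π_H/∂q_H = 0: 222 - 10q_H - 2(q_N) = 0.
Nimbus's first-order condition: 309 - 5q_N - 2(q_H) = 0.
Rearranging gives the reaction functions q_H = (222 - 2q_N)/10 and q_N = (309 - 2q_H)/5.
Substituting one into the other gives q_H = 246/23 and q_N = 1323/23.
Total output Q = 1569/23, so price P = 391 - 2·(1569/23) = 254.5652.

254.57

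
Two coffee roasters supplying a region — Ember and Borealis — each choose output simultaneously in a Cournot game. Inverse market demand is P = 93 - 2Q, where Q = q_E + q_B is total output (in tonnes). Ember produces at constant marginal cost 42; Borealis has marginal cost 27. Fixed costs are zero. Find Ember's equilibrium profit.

Ember's profit: π_E = (93 - 2Q)q_E - (42q_E). Setting ∂π_E/∂q_E = 0: 51 - 4q_E - 2(q_B) = 0.
Borealis's profit: π_B = (93 - 2Q)q_B - (27q_B). Setting ∂π_B/∂q_B = 0: 66 - 4q_B - 2(q_E) = 0.
Best responses: q_E = (51 - 2q_B)/4, q_B = (66 - 2q_E)/4.
Solving the pair: q_E = 6, q_B = 27/2.
Price P = 93 - 2·(39/2) = 54.
Ember's profit: (54 - 42)·6 = 72.

72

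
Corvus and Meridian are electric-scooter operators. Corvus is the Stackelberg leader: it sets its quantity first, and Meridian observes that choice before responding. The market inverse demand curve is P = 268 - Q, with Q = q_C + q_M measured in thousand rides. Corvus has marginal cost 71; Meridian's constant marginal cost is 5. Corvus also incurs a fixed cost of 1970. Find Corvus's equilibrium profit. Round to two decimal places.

175.13

The follower Meridian best-responds to any q_C: π_M = (268 - Q)q_M - 5q_M.
∂π_M/∂q_M = 263 - q_C - 2q_M = 0 gives the reaction function q_M = (263 - q_C)/2.
Corvus substitutes q_M(q_C) into its own profit: π_C = q_C(268 - q_C - (263 - q_C)/2) - 71q_C = (273/2 - (1/2)q_C)q_C - 71q_C.
Leader FOC: 131/2 - q_C = 0, so q_C = 131/2.
Then q_M = (263 - 131/2)/2 = 395/4.
Price P = 268 - 657/4 = 415/4.
Corvus's profit: (415/4 - 71)·(131/2) - 1970 = 1401/8.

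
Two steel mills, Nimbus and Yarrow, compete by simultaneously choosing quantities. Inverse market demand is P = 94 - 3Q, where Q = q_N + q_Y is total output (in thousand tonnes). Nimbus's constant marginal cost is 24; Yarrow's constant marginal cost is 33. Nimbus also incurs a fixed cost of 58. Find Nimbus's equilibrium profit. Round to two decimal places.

173.15

Nimbus's profit: π_N = (94 - 3Q)q_N - (24q_N). Setting ∂π_N/∂q_N = 0: 70 - 6q_N - 3(q_Y) = 0.
Yarrow's profit: π_Y = (94 - 3Q)q_Y - (33q_Y). Setting ∂π_Y/∂q_Y = 0: 61 - 6q_Y - 3(q_N) = 0.
Best responses: q_N = (70 - 3q_Y)/6, q_Y = (61 - 3q_N)/6.
Substituting one into the other gives q_N = 79/9 and q_Y = 52/9.
Price P = 94 - 3·(131/9) = 151/3.
Nimbus's profit: (151/3 - 24)·(79/9) - 58 = 173.1481.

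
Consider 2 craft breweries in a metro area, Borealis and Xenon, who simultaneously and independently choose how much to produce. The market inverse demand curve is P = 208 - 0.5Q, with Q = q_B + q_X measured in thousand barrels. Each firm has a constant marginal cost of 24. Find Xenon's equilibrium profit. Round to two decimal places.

7523.56

A representative firm's profit is π_i = q_i(208 - 0.5Q) - 24q_i.
First-order condition (treating rivals' output as given): 184 - q_i - (1/2)q_j = 0.
With identical firms every q_j equals q_i, so q_j = q_i and 184 = (3/2)q_i, giving q_i = 368/3.
Price P = 208 - (1/2)·(736/3) = 256/3.
Xenon's profit: (256/3 - 24)·(368/3) = 7523.5556.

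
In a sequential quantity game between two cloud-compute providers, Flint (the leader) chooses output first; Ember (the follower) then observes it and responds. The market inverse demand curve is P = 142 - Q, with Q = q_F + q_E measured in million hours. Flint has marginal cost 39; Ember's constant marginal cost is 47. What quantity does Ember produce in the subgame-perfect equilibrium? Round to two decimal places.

19.75

The follower Ember best-responds to any q_F: π_E = (142 - Q)q_E - 47q_E.
Follower FOC: 95 - q_F - 2q_E = 0, so q_E(q_F) = (95 - q_F)/2.
Flint substitutes q_E(q_F) into its own profit: π_F = q_F(142 - q_F - (95 - q_F)/2) - 39q_F = (189/2 - (1/2)q_F)q_F - 39q_F.
Maximising: ∂π_F/∂q_F = 111/2 - q_F = 0, giving q_F = 111/2.
Then q_E = (95 - 111/2)/2 = 79/4.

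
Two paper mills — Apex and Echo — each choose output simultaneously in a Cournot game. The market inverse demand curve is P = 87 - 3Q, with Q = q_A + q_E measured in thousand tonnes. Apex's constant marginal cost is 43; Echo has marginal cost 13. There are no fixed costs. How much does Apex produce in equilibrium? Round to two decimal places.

1.56

Apex's profit: π_A = (87 - 3Q)q_A - (43q_A). Setting ∂π_A/∂q_A = 0: 44 - 6q_A - 3(q_E) = 0.
Echo's first-order condition: 74 - 6q_E - 3(q_A) = 0.
Rearranging gives the reaction functions q_A = (44 - 3q_E)/6 and q_E = (74 - 3q_A)/6.
Solving the pair: q_A = 14/9, q_E = 104/9.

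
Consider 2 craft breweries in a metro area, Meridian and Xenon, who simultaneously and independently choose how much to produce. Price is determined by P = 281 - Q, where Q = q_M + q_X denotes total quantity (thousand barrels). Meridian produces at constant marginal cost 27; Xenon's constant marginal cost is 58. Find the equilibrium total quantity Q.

Meridian's profit: π_M = (281 - Q)q_M - (27q_M). Setting ∂π_M/∂q_M = 0: 254 - 2q_M - (q_X) = 0.
Xenon's profit: π_X = (281 - Q)q_X - (58q_X). Setting ∂π_X/∂q_X = 0: 223 - 2q_X - (q_M) = 0.
Best responses: q_M = (254 - q_X)/2, q_X = (223 - q_M)/2.
Substituting one into the other gives q_M = 95 and q_X = 64.
Total output Q = 95 + 64 = 159.

159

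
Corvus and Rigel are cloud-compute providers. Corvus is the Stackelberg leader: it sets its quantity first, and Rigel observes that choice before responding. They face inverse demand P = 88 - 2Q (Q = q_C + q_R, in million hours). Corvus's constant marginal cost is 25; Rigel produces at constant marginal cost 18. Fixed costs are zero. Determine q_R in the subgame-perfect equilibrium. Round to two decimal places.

Solve by backward induction. Given q_C, the follower Rigel maximises π_R = (88 - 2q_C - 2q_R)q_R - 18q_R.
Setting the follower's marginal profit to zero, 70 - 2q_C - 4q_R = 0, i.e. q_R = (70 - 2q_C)/4.
The leader anticipates this reaction. Substituting into P = 88 - 2Q gives P = 53 - q_C, so π_C = (53 - q_C)q_C - 25q_C.
Leader FOC: 28 - 2q_C = 0, so q_C = 14.
Then q_R = (70 - 2·14)/4 = 21/2.

10.50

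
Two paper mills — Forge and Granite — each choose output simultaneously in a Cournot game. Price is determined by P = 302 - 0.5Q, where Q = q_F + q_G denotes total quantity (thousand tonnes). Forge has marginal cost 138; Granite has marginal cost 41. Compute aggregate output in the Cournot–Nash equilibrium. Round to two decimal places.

283.33

Forge's profit: π_F = (302 - 0.5Q)q_F - (138q_F). Setting ∂π_F/∂q_F = 0: 164 - q_F - (1/2)(q_G) = 0.
Granite's profit: π_G = (302 - 0.5Q)q_G - (41q_G). Setting ∂π_G/∂q_G = 0: 261 - q_G - (1/2)(q_F) = 0.
Best responses: q_F = (164 - (1/2)q_G), q_G = (261 - (1/2)q_F).
Solving the pair: q_F = 134/3, q_G = 716/3.
Total output Q = 134/3 + 716/3 = 850/3.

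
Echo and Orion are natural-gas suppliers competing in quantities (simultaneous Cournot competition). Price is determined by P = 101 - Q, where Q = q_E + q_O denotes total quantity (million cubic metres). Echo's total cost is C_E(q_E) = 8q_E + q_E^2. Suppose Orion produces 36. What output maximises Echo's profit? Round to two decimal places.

14.25

With the rival's output fixed at 36, Echo's profit is π_E = (101 - 36 - q_E)q_E - (8q_E + q_E²) = (65 - q_E)q_E - (8q_E + q_E²).
∂π_E/∂q_E = 57 - 4q_E = 0, so q_E = 57/4.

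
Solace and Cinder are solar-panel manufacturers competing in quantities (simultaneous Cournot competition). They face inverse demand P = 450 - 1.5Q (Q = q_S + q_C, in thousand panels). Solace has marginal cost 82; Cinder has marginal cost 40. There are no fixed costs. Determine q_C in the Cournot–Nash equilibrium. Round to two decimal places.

Solace's profit: π_S = (450 - 1.5Q)q_S - (82q_S). Setting ∂π_S/∂q_S = 0: 368 - 3q_S - (3/2)(q_C) = 0.
Cinder's first-order condition: 410 - 3q_C - (3/2)(q_S) = 0.
Best responses: q_S = (368 - (3/2)q_C)/3, q_C = (410 - (3/2)q_S)/3.
Substituting one into the other gives q_S = 652/9 and q_C = 904/9.

100.44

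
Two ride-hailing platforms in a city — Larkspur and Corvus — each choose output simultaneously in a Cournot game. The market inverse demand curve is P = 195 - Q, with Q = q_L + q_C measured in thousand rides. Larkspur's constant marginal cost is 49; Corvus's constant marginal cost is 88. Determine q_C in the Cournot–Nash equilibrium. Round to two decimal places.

Larkspur's profit: π_L = (195 - Q)q_L - (49q_L). Setting ∂π_L/∂q_L = 0: 146 - 2q_L - (q_C) = 0.
Corvus's profit: π_C = (195 - Q)q_C - (88q_C). Setting ∂π_C/∂q_C = 0: 107 - 2q_C - (q_L) = 0.
So q_L = (146 - q_C)/2 and q_C = (107 - q_L)/2.
Substituting one into the other gives q_L = 185/3 and q_C = 68/3.

22.67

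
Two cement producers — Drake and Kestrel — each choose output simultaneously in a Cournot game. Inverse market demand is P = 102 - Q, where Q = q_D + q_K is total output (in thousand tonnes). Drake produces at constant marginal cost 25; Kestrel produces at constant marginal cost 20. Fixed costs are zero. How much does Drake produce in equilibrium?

Drake's profit: π_D = (102 - Q)q_D - (25q_D). Setting ∂π_D/∂q_D = 0: 77 - 2q_D - (q_K) = 0.
Kestrel's profit: π_K = (102 - Q)q_K - (20q_K). Setting ∂π_K/∂q_K = 0: 82 - 2q_K - (q_D) = 0.
So q_D = (77 - q_K)/2 and q_K = (82 - q_D)/2.
Solving the pair: q_D = 24, q_K = 29.

24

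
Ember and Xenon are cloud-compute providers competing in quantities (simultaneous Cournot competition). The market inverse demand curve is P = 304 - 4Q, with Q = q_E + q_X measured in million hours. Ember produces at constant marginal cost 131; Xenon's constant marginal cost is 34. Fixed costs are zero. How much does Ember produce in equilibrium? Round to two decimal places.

Ember's profit: π_E = (304 - 4Q)q_E - (131q_E). Setting ∂π_E/∂q_E = 0: 173 - 8q_E - 4(q_X) = 0.
Xenon's profit: π_X = (304 - 4Q)q_X - (34q_X). Setting ∂π_X/∂q_X = 0: 270 - 8q_X - 4(q_E) = 0.
So q_E = (173 - 4q_X)/8 and q_X = (270 - 4q_E)/8.
Solving the pair: q_E = 19/3, q_X = 367/12.

6.33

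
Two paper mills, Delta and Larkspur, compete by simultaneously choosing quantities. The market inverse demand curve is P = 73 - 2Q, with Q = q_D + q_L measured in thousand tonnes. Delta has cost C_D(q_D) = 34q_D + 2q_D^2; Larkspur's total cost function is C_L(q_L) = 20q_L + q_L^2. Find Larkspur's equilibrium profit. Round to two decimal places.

Delta's profit: π_D = (73 - 2Q)q_D - (34q_D + 2q_D²). Setting ∂π_D/∂q_D = 0: 39 - 8q_D - 2(q_L) = 0.
Larkspur's first-order condition: 53 - 6q_L - 2(q_D) = 0.
Rearranging gives the reaction functions q_D = (39 - 2q_L)/8 and q_L = (53 - 2q_D)/6.
Solving the pair: q_D = 32/11, q_L = 173/22.
Price P = 73 - 2·(237/22) = 566/11.
Larkspur's profit: (566/11)·(173/22) - 20·(173/22) - (173/22)² = 185.5103.

185.51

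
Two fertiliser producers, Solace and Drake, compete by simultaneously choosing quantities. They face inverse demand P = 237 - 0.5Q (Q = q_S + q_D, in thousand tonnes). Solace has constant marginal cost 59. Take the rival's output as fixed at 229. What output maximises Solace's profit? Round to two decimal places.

With the rival's output fixed at 229, Solace's profit is π_S = (237 - (1/2)·229 - (1/2)q_S)q_S - (59q_S) = (245/2 - (1/2)q_S)q_S - (59q_S).
∂π_S/∂q_S = 127/2 - q_S = 0, so q_S = 127/2.

63.50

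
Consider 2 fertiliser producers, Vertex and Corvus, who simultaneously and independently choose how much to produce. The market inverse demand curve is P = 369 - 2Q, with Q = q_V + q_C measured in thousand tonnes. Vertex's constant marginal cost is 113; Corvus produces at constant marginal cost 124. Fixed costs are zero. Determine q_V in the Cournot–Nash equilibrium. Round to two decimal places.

Vertex's profit: π_V = (369 - 2Q)q_V - (113q_V). Setting ∂π_V/∂q_V = 0: 256 - 4q_V - 2(q_C) = 0.
Corvus's profit: π_C = (369 - 2Q)q_C - (124q_C). Setting ∂π_C/∂q_C = 0: 245 - 4q_C - 2(q_V) = 0.
So q_V = (256 - 2q_C)/4 and q_C = (245 - 2q_V)/4.
Substituting one into the other gives q_V = 89/2 and q_C = 39.

44.50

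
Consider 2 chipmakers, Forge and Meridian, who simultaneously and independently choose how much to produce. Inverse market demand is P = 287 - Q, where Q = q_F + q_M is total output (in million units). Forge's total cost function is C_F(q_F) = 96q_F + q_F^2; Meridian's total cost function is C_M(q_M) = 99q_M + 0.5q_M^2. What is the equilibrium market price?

Forge's profit: π_F = (287 - Q)q_F - (96q_F + q_F²). Setting ∂π_F/∂q_F = 0: 191 - 4q_F - (q_M) = 0.
Meridian's profit: π_M = (287 - Q)q_M - (99q_M + (1/2)q_M²). Setting ∂π_M/∂q_M = 0: 188 - 3q_M - (q_F) = 0.
Rearranging gives the reaction functions q_F = (191 - q_M)/4 and q_M = (188 - q_F)/3.
Substituting one into the other gives q_F = 35 and q_M = 51.
Total output Q = 86, so price P = 287 - 86 = 201.

201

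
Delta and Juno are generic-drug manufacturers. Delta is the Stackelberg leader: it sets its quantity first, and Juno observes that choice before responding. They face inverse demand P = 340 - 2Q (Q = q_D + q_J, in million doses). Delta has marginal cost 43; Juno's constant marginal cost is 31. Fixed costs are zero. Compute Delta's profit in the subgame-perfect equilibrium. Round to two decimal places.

5076.56

Solve by backward induction. Given q_D, the follower Juno maximises π_J = (340 - 2q_D - 2q_J)q_J - 31q_J.
Setting the follower's marginal profit to zero, 309 - 2q_D - 4q_J = 0, i.e. q_J = (309 - 2q_D)/4.
The leader anticipates this reaction. Substituting into P = 340 - 2Q gives P = 371/2 - q_D, so π_D = (371/2 - q_D)q_D - 43q_D.
Leader FOC: 285/2 - 2q_D = 0, so q_D = 285/4.
Then q_J = (309 - 2·(285/4))/4 = 333/8.
Price P = 340 - 2·(903/8) = 457/4.
Delta's profit: (457/4 - 43)·(285/4) = 5076.5625.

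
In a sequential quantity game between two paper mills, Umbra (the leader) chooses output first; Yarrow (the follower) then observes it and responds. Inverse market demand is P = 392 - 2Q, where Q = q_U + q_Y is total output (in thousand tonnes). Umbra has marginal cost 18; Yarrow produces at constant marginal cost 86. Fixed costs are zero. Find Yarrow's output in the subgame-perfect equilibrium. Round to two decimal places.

The follower Yarrow best-responds to any q_U: π_Y = (392 - 2Q)q_Y - 86q_Y.
∂π_Y/∂q_Y = 306 - 2q_U - 4q_Y = 0 gives the reaction function q_Y = (306 - 2q_U)/4.
Umbra substitutes q_Y(q_U) into its own profit: π_U = q_U(392 - 2q_U - (306 - 2q_U)/2) - 18q_U = (239 - q_U)q_U - 18q_U.
Leader FOC: 221 - 2q_U = 0, so q_U = 221/2.
Then q_Y = (306 - 2·(221/2))/4 = 85/4.

21.25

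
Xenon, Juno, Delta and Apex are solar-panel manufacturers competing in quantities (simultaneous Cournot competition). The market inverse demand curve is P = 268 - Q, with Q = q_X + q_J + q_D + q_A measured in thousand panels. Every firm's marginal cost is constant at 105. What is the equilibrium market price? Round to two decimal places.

137.60

A representative firm's profit is π_i = q_i(268 - Q) - 105q_i.
First-order condition (treating rivals' output as given): 163 - 2q_i - Σ_{j≠i} q_j = 0.
By symmetry each firm produces the same amount; substituting Σ_{j≠i} q_j = 3q_i yields q_i = 163/5.
Total output Q = 652/5, so price P = 268 - 652/5 = 688/5.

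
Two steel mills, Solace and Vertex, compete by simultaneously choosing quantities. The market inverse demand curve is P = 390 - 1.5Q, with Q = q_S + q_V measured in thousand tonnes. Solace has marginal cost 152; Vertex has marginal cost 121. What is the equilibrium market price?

Solace's profit: π_S = (390 - 1.5Q)q_S - (152q_S). Setting ∂π_S/∂q_S = 0: 238 - 3q_S - (3/2)(q_V) = 0.
Vertex's first-order condition: 269 - 3q_V - (3/2)(q_S) = 0.
Rearranging gives the reaction functions q_S = (238 - (3/2)q_V)/3 and q_V = (269 - (3/2)q_S)/3.
Solving the pair: q_S = 46, q_V = 200/3.
Total output Q = 338/3, so price P = 390 - (3/2)·(338/3) = 221.

221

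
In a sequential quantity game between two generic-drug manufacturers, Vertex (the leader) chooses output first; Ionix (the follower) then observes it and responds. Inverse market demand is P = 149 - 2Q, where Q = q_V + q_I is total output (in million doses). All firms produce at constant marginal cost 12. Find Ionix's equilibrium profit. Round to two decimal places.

586.53

The follower Ionix best-responds to any q_V: π_I = (149 - 2Q)q_I - 12q_I.
Setting the follower's marginal profit to zero, 137 - 2q_V - 4q_I = 0, i.e. q_I = (137 - 2q_V)/4.
Vertex substitutes q_I(q_V) into its own profit: π_V = q_V(149 - 2q_V - (137 - 2q_V)/2) - 12q_V = (161/2 - q_V)q_V - 12q_V.
Maximising: ∂π_V/∂q_V = 137/2 - 2q_V = 0, giving q_V = 137/4.
Then q_I = (137 - 2·(137/4))/4 = 137/8.
Price P = 149 - 2·(411/8) = 185/4.
Ionix's profit: (185/4 - 12)·(137/8) = 586.5313.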